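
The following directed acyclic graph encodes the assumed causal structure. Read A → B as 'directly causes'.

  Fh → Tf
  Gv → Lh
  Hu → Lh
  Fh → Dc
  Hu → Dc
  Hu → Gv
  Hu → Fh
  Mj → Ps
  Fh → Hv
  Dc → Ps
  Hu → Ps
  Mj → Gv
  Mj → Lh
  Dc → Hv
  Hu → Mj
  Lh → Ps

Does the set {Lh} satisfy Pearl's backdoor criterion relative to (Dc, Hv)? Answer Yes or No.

No

Backdoor paths from Dc to Hv (paths whose first edge points into Dc):
  P1: Dc <- Hu -> Fh -> Hv
  P2: Dc <- Fh -> Hv
Condition 1 (no descendant of Dc in the set): holds — descendants of Dc are {Hv, Ps}; none are in {Lh}.
Condition 2 (every backdoor path blocked by {Lh}):
  P1: open — no interior node is in the conditioning set.
  P2: open — no interior node is in the conditioning set.
{Lh} does not satisfy the backdoor criterion.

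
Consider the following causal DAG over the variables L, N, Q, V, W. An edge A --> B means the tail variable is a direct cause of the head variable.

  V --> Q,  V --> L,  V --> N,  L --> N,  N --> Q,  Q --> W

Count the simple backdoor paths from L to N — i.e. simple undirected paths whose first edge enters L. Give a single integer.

A backdoor path from L to N is any simple undirected path whose first edge points into L (i.e. leaves L via a parent).
Parents of L: {V}.
Enumerating:
  P1: L <- V -> N
  P2: L <- V -> Q <- N
That exhausts the simple backdoor paths. Count: 2.

2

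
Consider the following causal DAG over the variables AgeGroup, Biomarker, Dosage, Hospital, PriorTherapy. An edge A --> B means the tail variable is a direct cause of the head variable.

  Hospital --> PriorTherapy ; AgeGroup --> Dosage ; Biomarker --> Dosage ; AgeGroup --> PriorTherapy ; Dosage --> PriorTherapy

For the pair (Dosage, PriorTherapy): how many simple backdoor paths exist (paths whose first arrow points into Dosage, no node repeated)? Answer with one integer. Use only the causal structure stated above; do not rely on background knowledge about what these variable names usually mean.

1

A backdoor path from Dosage to PriorTherapy is any simple undirected path whose first edge points into Dosage (i.e. leaves Dosage via a parent).
Parents of Dosage: {AgeGroup, Biomarker}.
Enumerating:
  P1: Dosage <- AgeGroup -> PriorTherapy
That exhausts the simple backdoor paths. Count: 1.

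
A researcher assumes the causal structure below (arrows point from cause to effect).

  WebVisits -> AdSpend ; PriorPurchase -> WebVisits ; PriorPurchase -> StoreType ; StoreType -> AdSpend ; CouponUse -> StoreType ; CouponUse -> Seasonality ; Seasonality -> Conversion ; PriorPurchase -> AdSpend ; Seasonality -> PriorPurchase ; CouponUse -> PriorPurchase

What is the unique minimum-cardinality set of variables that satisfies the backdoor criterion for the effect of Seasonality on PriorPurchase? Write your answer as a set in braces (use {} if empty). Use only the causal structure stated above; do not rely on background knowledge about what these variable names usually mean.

{CouponUse}

Variables eligible for adjustment (non-descendants of Seasonality, excluding Seasonality and PriorPurchase): {CouponUse}.
Backdoor paths from Seasonality to PriorPurchase:
  P1: Seasonality <- CouponUse -> PriorPurchase
  P2: Seasonality <- CouponUse -> StoreType <- PriorPurchase
  P3: Seasonality <- CouponUse -> StoreType -> AdSpend <- PriorPurchase
  P4: Seasonality <- CouponUse -> StoreType -> AdSpend <- WebVisits <- PriorPurchase
The empty set is not sufficient: P1 (Seasonality <- CouponUse -> PriorPurchase) has no collider blocking it and no conditioned non-collider, so it is open.
Try {CouponUse}:
  P1: blocked at fork node CouponUse ∈ conditioning set.
  P2: blocked at fork node CouponUse ∈ conditioning set.
  P3: blocked at fork node CouponUse ∈ conditioning set.
  P4: blocked at fork node CouponUse ∈ conditioning set.
{CouponUse} contains no descendant of Seasonality and blocks every backdoor path.
{CouponUse} is the unique smallest valid adjustment set.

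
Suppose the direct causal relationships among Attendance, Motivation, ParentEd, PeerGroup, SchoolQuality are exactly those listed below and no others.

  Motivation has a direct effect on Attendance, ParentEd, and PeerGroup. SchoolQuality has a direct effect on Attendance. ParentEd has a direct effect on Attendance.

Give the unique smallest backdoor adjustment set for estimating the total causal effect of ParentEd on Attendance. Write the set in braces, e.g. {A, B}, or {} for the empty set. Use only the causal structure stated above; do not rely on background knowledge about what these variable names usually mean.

Variables eligible for adjustment (non-descendants of ParentEd, excluding ParentEd and Attendance): {Motivation, PeerGroup, SchoolQuality}.
Backdoor paths from ParentEd to Attendance:
  P1: ParentEd <- Motivation -> Attendance
The empty set is not sufficient: P1 (ParentEd <- Motivation -> Attendance) has no collider blocking it and no conditioned non-collider, so it is open.
Try {Motivation}:
  P1: blocked at fork node Motivation ∈ conditioning set.
{Motivation} contains no descendant of ParentEd and blocks every backdoor path.
No other singleton works — e.g. {SchoolQuality} leaves P1 open — so {Motivation} is the unique smallest valid adjustment set.

{Motivation}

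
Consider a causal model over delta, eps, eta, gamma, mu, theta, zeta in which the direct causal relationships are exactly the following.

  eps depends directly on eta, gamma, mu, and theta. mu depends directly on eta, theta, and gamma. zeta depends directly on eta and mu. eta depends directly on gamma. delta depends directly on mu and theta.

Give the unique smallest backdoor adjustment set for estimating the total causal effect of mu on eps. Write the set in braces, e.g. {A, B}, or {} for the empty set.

{eta, gamma, theta}

Variables eligible for adjustment (non-descendants of mu, excluding mu and eps): {eta, gamma, theta}.
Backdoor paths from mu to eps:
  P1: mu <- theta -> eps
  P2: mu <- gamma -> eta -> eps
  P3: mu <- gamma -> eps
  P4: mu <- eta <- gamma -> eps
  P5: mu <- eta -> eps
The empty set is not sufficient: P1 (mu <- theta -> eps) has no collider blocking it and no conditioned non-collider, so it is open.
Try {eta, gamma, theta}:
  P1: blocked at fork node theta ∈ conditioning set.
  P2: blocked at fork node gamma ∈ conditioning set.
  P3: blocked at fork node gamma ∈ conditioning set.
  P4: blocked at chain node eta ∈ conditioning set.
  P5: blocked at fork node eta ∈ conditioning set.
{eta, gamma, theta} contains no descendant of mu and blocks every backdoor path.
Every element of {eta, gamma, theta} is needed (dropping eta leaves P5 open; dropping gamma leaves P3 open; dropping theta leaves P1 open), so no proper subset is valid.
Among all size-3 subsets of the eligible variables, only {eta, gamma, theta} blocks every backdoor path, so it is the unique smallest valid adjustment set.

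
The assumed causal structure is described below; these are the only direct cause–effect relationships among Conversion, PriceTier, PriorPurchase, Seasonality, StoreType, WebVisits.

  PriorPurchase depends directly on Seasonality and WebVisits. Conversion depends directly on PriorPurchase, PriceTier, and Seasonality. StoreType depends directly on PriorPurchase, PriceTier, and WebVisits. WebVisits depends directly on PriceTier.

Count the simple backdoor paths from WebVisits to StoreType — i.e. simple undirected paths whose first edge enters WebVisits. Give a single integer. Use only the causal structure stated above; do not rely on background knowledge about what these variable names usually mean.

A backdoor path from WebVisits to StoreType is any simple undirected path whose first edge points into WebVisits (i.e. leaves WebVisits via a parent).
Parents of WebVisits: {PriceTier}.
Enumerating:
  P1: WebVisits <- PriceTier -> StoreType
  P2: WebVisits <- PriceTier -> Conversion <- Seasonality -> PriorPurchase -> StoreType
  P3: WebVisits <- PriceTier -> Conversion <- PriorPurchase -> StoreType
That exhausts the simple backdoor paths. Count: 3.

3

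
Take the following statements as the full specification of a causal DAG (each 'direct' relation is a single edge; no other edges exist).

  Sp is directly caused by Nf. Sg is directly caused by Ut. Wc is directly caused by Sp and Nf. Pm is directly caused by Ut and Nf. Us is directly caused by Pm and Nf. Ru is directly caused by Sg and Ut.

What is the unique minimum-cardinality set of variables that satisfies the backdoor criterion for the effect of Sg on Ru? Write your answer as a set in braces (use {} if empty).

{Ut}

Variables eligible for adjustment (non-descendants of Sg, excluding Sg and Ru): {Nf, Pm, Sp, Us, Ut, Wc}.
Backdoor paths from Sg to Ru:
  P1: Sg <- Ut -> Ru
The empty set is not sufficient: P1 (Sg <- Ut -> Ru) has no collider blocking it and no conditioned non-collider, so it is open.
Try {Ut}:
  P1: blocked at fork node Ut ∈ conditioning set.
{Ut} contains no descendant of Sg and blocks every backdoor path.
No other singleton works — e.g. {Nf} leaves P1 open — so {Ut} is the unique smallest valid adjustment set.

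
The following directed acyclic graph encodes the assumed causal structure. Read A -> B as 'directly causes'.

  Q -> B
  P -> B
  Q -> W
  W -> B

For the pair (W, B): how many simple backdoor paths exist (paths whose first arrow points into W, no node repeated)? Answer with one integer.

1

A backdoor path from W to B is any simple undirected path whose first edge points into W (i.e. leaves W via a parent).
Parents of W: {Q}.
Enumerating:
  P1: W <- Q -> B
That exhausts the simple backdoor paths. Count: 1.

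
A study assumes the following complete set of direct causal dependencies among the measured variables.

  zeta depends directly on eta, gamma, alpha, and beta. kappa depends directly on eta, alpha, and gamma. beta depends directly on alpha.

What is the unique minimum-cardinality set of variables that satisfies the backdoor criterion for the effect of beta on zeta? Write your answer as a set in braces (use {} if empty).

{alpha}

Variables eligible for adjustment (non-descendants of beta, excluding beta and zeta): {alpha, eta, gamma, kappa}.
Backdoor paths from beta to zeta:
  P1: beta <- alpha -> zeta
  P2: beta <- alpha -> kappa <- gamma -> zeta
  P3: beta <- alpha -> kappa <- eta -> zeta
The empty set is not sufficient: P1 (beta <- alpha -> zeta) has no collider blocking it and no conditioned non-collider, so it is open.
Try {alpha}:
  P1: blocked at fork node alpha ∈ conditioning set.
  P2: blocked at fork node alpha ∈ conditioning set.
  P3: blocked at fork node alpha ∈ conditioning set.
{alpha} contains no descendant of beta and blocks every backdoor path.
No other singleton works — e.g. {gamma} leaves P1 open — so {alpha} is the unique smallest valid adjustment set.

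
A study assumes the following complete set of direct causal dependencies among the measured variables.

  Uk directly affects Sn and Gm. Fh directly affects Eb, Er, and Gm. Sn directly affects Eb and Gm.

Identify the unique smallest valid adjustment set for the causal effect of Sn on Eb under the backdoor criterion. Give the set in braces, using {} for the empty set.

Variables eligible for adjustment (non-descendants of Sn, excluding Sn and Eb): {Er, Fh, Uk}.
Backdoor paths from Sn to Eb:
  P1: Sn <- Uk -> Gm <- Fh -> Eb
Each backdoor path contains an unconditioned collider, so every path is already blocked with the empty conditioning set:
  P1: blocked at collider Gm (neither it nor any descendant is in the conditioning set).
The empty set is therefore the unique smallest valid set.

{}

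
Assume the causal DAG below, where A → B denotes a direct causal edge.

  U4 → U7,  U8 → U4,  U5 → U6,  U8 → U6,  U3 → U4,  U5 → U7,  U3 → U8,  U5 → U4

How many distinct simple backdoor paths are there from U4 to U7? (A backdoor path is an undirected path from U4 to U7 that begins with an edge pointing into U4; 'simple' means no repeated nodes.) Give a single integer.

A backdoor path from U4 to U7 is any simple undirected path whose first edge points into U4 (i.e. leaves U4 via a parent).
Parents of U4: {U3, U5, U8}.
Enumerating:
  P1: U4 <- U3 -> U8 -> U6 <- U5 -> U7
  P2: U4 <- U5 -> U7
  P3: U4 <- U8 -> U6 <- U5 -> U7
That exhausts the simple backdoor paths. Count: 3.

3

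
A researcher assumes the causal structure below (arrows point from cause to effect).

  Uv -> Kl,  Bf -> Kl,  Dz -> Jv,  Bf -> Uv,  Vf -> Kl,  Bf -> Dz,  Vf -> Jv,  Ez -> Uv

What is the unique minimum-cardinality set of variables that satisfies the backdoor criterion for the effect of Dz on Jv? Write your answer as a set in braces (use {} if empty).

Variables eligible for adjustment (non-descendants of Dz, excluding Dz and Jv): {Bf, Ez, Kl, Uv, Vf}.
Backdoor paths from Dz to Jv:
  P1: Dz <- Bf -> Uv -> Kl <- Vf -> Jv
  P2: Dz <- Bf -> Kl <- Vf -> Jv
Each backdoor path contains an unconditioned collider, so every path is already blocked with the empty conditioning set:
  P1: blocked at collider Kl (neither it nor any descendant is in the conditioning set).
  P2: blocked at collider Kl (neither it nor any descendant is in the conditioning set).
The empty set is therefore the unique smallest valid set.

{}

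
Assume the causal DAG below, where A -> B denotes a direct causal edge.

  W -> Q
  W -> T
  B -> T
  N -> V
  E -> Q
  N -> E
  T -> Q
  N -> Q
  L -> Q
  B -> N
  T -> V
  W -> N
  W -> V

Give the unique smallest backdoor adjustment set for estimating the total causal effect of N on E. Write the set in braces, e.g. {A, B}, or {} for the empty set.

{}

Variables eligible for adjustment (non-descendants of N, excluding N and E): {B, L, T, W}.
Backdoor paths from N to E:
  P1: N <- B -> T <- W -> Q <- E
  P2: N <- B -> T -> V <- W -> Q <- E
  P3: N <- B -> T -> Q <- E
  P4: N <- W -> T -> Q <- E
  P5: N <- W -> V <- T -> Q <- E
  P6: N <- W -> Q <- E
Each backdoor path contains an unconditioned collider, so every path is already blocked with the empty conditioning set:
  P1: blocked at collider T (neither it nor any descendant is in the conditioning set).
  P2: blocked at collider V (neither it nor any descendant is in the conditioning set).
  P3: blocked at collider Q (neither it nor any descendant is in the conditioning set).
  P4: blocked at collider Q (neither it nor any descendant is in the conditioning set).
  P5: blocked at collider V (neither it nor any descendant is in the conditioning set).
  P6: blocked at collider Q (neither it nor any descendant is in the conditioning set).
The empty set is therefore the unique smallest valid set.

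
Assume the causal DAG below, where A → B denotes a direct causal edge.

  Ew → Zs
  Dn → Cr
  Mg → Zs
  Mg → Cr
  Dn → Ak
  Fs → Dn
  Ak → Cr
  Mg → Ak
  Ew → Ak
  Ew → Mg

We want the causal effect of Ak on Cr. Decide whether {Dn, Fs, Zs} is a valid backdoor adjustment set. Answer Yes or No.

No

Backdoor paths from Ak to Cr (paths whose first edge points into Ak):
  P1: Ak <- Ew -> Mg -> Cr
  P2: Ak <- Ew -> Zs <- Mg -> Cr
  P3: Ak <- Mg -> Cr
  P4: Ak <- Dn -> Cr
Condition 1 (no descendant of Ak in the set): holds — descendants of Ak are {Cr}; none are in {Dn, Fs, Zs}.
Condition 2 (every backdoor path blocked by {Dn, Fs, Zs}):
  P1: open — no interior node is in the conditioning set.
  P2: open — collider(s) Zs are conditioned on (or have a conditioned descendant) and no non-collider on the path is in the set.
  P3: open — no interior node is in the conditioning set.
  P4: blocked at fork node Dn ∈ conditioning set.
{Dn, Fs, Zs} does not satisfy the backdoor criterion.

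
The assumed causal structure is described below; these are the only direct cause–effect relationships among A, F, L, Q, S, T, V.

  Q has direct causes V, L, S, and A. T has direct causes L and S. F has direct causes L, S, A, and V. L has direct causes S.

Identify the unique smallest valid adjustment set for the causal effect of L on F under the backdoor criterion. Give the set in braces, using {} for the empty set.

Variables eligible for adjustment (non-descendants of L, excluding L and F): {A, S, V}.
Backdoor paths from L to F:
  P1: L <- S -> F
  P2: L <- S -> Q <- V -> F
  P3: L <- S -> Q <- A -> F
The empty set is not sufficient: P1 (L <- S -> F) has no collider blocking it and no conditioned non-collider, so it is open.
Try {S}:
  P1: blocked at fork node S ∈ conditioning set.
  P2: blocked at fork node S ∈ conditioning set.
  P3: blocked at fork node S ∈ conditioning set.
{S} contains no descendant of L and blocks every backdoor path.
No other singleton works — e.g. {V} leaves P1 open — so {S} is the unique smallest valid adjustment set.

{S}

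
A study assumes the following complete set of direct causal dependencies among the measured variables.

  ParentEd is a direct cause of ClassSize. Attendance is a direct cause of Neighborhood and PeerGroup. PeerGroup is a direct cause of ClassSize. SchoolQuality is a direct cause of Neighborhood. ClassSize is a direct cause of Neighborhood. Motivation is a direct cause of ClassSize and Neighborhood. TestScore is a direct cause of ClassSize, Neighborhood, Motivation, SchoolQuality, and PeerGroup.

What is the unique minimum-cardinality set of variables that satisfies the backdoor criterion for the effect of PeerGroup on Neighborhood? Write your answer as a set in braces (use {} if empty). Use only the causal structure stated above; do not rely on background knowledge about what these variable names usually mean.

{Attendance, TestScore}

Variables eligible for adjustment (non-descendants of PeerGroup, excluding PeerGroup and Neighborhood): {Attendance, Motivation, ParentEd, SchoolQuality, TestScore}.
Backdoor paths from PeerGroup to Neighborhood:
  P1: PeerGroup <- TestScore -> SchoolQuality -> Neighborhood
  P2: PeerGroup <- TestScore -> Motivation -> ClassSize -> Neighborhood
  P3: PeerGroup <- TestScore -> Motivation -> Neighborhood
  P4: PeerGroup <- TestScore -> ClassSize <- Motivation -> Neighborhood
  P5: PeerGroup <- TestScore -> ClassSize -> Neighborhood
  P6: PeerGroup <- TestScore -> Neighborhood
  P7: PeerGroup <- Attendance -> Neighborhood
The empty set is not sufficient: P1 (PeerGroup <- TestScore -> SchoolQuality -> Neighborhood) has no collider blocking it and no conditioned non-collider, so it is open.
Try {Attendance, TestScore}:
  P1: blocked at fork node TestScore ∈ conditioning set.
  P2: blocked at fork node TestScore ∈ conditioning set.
  P3: blocked at fork node TestScore ∈ conditioning set.
  P4: blocked at fork node TestScore ∈ conditioning set.
  P5: blocked at fork node TestScore ∈ conditioning set.
  P6: blocked at fork node TestScore ∈ conditioning set.
  P7: blocked at fork node Attendance ∈ conditioning set.
{Attendance, TestScore} contains no descendant of PeerGroup and blocks every backdoor path.
Every element of {Attendance, TestScore} is needed (dropping Attendance leaves P7 open; dropping TestScore leaves P1 open), so no proper subset is valid.
Among all size-2 subsets of the eligible variables, only {Attendance, TestScore} blocks every backdoor path, so it is the unique smallest valid adjustment set.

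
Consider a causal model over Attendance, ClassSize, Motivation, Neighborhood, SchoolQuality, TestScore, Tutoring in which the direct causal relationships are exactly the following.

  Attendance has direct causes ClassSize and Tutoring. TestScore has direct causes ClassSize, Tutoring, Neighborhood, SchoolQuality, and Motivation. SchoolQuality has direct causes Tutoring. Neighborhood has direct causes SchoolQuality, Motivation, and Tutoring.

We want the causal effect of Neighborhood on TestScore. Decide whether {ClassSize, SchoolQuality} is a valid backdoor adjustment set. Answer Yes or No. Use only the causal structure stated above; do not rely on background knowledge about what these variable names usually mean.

Backdoor paths from Neighborhood to TestScore (paths whose first edge points into Neighborhood):
  P1: Neighborhood <- Tutoring -> SchoolQuality -> TestScore
  P2: Neighborhood <- Tutoring -> Attendance <- ClassSize -> TestScore
  P3: Neighborhood <- Tutoring -> TestScore
  P4: Neighborhood <- Motivation -> TestScore
  P5: Neighborhood <- SchoolQuality <- Tutoring -> Attendance <- ClassSize -> TestScore
  P6: Neighborhood <- SchoolQuality <- Tutoring -> TestScore
  P7: Neighborhood <- SchoolQuality -> TestScore
Condition 1 (no descendant of Neighborhood in the set): holds — descendants of Neighborhood are {TestScore}; none are in {ClassSize, SchoolQuality}.
Condition 2 (every backdoor path blocked by {ClassSize, SchoolQuality}):
  P1: blocked at chain node SchoolQuality ∈ conditioning set.
  P2: blocked at collider Attendance (neither it nor any descendant is in the conditioning set).
  P3: open — no interior node is in the conditioning set.
  P4: open — no interior node is in the conditioning set.
  P5: blocked at chain node SchoolQuality ∈ conditioning set.
  P6: blocked at chain node SchoolQuality ∈ conditioning set.
  P7: blocked at fork node SchoolQuality ∈ conditioning set.
{ClassSize, SchoolQuality} does not satisfy the backdoor criterion.

No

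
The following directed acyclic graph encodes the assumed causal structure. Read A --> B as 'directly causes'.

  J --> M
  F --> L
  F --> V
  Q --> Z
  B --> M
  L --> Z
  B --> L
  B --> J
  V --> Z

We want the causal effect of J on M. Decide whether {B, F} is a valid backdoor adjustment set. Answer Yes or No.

Yes

Backdoor paths from J to M (paths whose first edge points into J):
  P1: J <- B -> M
Condition 1 (no descendant of J in the set): holds — descendants of J are {M}; none are in {B, F}.
Condition 2 (every backdoor path blocked by {B, F}):
  P1: blocked at fork node B ∈ conditioning set.
{B, F} satisfies the backdoor criterion.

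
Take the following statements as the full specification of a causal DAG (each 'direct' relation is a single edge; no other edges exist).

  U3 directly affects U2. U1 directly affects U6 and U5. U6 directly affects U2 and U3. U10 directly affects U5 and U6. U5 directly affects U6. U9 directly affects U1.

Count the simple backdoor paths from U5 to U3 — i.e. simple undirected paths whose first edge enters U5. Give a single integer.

A backdoor path from U5 to U3 is any simple undirected path whose first edge points into U5 (i.e. leaves U5 via a parent).
Parents of U5: {U1, U10}.
Enumerating:
  P1: U5 <- U10 -> U6 -> U3
  P2: U5 <- U10 -> U6 -> U2 <- U3
  P3: U5 <- U1 -> U6 -> U3
  P4: U5 <- U1 -> U6 -> U2 <- U3
That exhausts the simple backdoor paths. Count: 4.

4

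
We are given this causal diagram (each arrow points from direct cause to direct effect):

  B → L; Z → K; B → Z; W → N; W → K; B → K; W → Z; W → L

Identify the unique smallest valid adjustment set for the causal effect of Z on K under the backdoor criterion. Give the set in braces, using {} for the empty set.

{B, W}

Variables eligible for adjustment (non-descendants of Z, excluding Z and K): {B, L, N, W}.
Backdoor paths from Z to K:
  P1: Z <- B -> L <- W -> K
  P2: Z <- B -> K
  P3: Z <- W -> L <- B -> K
  P4: Z <- W -> K
The empty set is not sufficient: P2 (Z <- B -> K) has no collider blocking it and no conditioned non-collider, so it is open.
Try {B, W}:
  P1: blocked at fork node B ∈ conditioning set.
  P2: blocked at fork node B ∈ conditioning set.
  P3: blocked at fork node W ∈ conditioning set.
  P4: blocked at fork node W ∈ conditioning set.
{B, W} contains no descendant of Z and blocks every backdoor path.
Every element of {B, W} is needed (dropping B leaves P2 open; dropping W leaves P4 open), so no proper subset is valid.
Among all size-2 subsets of the eligible variables, only {B, W} blocks every backdoor path, so it is the unique smallest valid adjustment set.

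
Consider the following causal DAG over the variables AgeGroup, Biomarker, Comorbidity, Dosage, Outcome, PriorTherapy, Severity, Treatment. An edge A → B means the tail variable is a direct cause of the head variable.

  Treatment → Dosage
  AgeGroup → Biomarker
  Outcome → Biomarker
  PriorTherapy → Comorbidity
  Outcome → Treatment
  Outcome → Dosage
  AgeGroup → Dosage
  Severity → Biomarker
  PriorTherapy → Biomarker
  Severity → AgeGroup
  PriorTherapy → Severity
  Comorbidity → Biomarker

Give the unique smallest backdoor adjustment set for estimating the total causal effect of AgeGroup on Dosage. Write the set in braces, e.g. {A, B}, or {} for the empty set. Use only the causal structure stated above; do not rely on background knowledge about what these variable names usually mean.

{}

Variables eligible for adjustment (non-descendants of AgeGroup, excluding AgeGroup and Dosage): {Comorbidity, Outcome, PriorTherapy, Severity, Treatment}.
Backdoor paths from AgeGroup to Dosage:
  P1: AgeGroup <- Severity <- PriorTherapy -> Comorbidity -> Biomarker <- Outcome -> Treatment -> Dosage
  P2: AgeGroup <- Severity <- PriorTherapy -> Comorbidity -> Biomarker <- Outcome -> Dosage
  P3: AgeGroup <- Severity <- PriorTherapy -> Biomarker <- Outcome -> Treatment -> Dosage
  P4: AgeGroup <- Severity <- PriorTherapy -> Biomarker <- Outcome -> Dosage
  P5: AgeGroup <- Severity -> Biomarker <- Outcome -> Treatment -> Dosage
  P6: AgeGroup <- Severity -> Biomarker <- Outcome -> Dosage
Each backdoor path contains an unconditioned collider, so every path is already blocked with the empty conditioning set:
  P1: blocked at collider Biomarker (neither it nor any descendant is in the conditioning set).
  P2: blocked at collider Biomarker (neither it nor any descendant is in the conditioning set).
  P3: blocked at collider Biomarker (neither it nor any descendant is in the conditioning set).
  P4: blocked at collider Biomarker (neither it nor any descendant is in the conditioning set).
  P5: blocked at collider Biomarker (neither it nor any descendant is in the conditioning set).
  P6: blocked at collider Biomarker (neither it nor any descendant is in the conditioning set).
The empty set is therefore the unique smallest valid set.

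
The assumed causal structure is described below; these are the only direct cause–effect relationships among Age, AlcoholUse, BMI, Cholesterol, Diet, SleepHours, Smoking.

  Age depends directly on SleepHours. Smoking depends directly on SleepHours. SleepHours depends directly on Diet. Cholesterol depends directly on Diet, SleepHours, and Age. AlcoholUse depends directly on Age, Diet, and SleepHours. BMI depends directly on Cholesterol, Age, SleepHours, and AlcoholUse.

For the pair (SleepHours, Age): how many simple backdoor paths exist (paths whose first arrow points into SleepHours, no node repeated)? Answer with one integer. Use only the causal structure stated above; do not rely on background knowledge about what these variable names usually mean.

A backdoor path from SleepHours to Age is any simple undirected path whose first edge points into SleepHours (i.e. leaves SleepHours via a parent).
Parents of SleepHours: {Diet}.
Enumerating:
  P1: SleepHours <- Diet -> AlcoholUse <- Age
  P2: SleepHours <- Diet -> AlcoholUse -> BMI <- Age
  P3: SleepHours <- Diet -> AlcoholUse -> BMI <- Cholesterol <- Age
  P4: SleepHours <- Diet -> Cholesterol <- Age
  P5: SleepHours <- Diet -> Cholesterol -> BMI <- Age
  P6: SleepHours <- Diet -> Cholesterol -> BMI <- AlcoholUse <- Age
That exhausts the simple backdoor paths. Count: 6.

6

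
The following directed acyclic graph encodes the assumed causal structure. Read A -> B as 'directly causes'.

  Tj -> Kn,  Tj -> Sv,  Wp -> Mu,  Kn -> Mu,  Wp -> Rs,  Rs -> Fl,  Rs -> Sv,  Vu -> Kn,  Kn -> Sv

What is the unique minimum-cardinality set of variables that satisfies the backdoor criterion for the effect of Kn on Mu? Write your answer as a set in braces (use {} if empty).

Variables eligible for adjustment (non-descendants of Kn, excluding Kn and Mu): {Fl, Rs, Tj, Vu, Wp}.
Backdoor paths from Kn to Mu:
  P1: Kn <- Tj -> Sv <- Rs <- Wp -> Mu
Each backdoor path contains an unconditioned collider, so every path is already blocked with the empty conditioning set:
  P1: blocked at collider Sv (neither it nor any descendant is in the conditioning set).
The empty set is therefore the unique smallest valid set.

{}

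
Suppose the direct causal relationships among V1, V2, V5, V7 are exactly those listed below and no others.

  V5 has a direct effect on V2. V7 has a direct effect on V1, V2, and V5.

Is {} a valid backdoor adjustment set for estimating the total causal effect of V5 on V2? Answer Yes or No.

No

Backdoor paths from V5 to V2 (paths whose first edge points into V5):
  P1: V5 <- V7 -> V2
Condition 1 (no descendant of V5 in the set): holds — descendants of V5 are {V2}; none are in {}.
Condition 2 (every backdoor path blocked by {}):
  P1: open — no interior node is in the conditioning set.
{} does not satisfy the backdoor criterion.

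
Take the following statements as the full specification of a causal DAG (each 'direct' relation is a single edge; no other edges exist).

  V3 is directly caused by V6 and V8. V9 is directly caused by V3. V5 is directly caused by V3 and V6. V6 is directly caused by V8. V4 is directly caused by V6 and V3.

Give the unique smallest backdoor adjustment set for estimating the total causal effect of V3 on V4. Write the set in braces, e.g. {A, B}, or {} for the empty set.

{V6}

Variables eligible for adjustment (non-descendants of V3, excluding V3 and V4): {V6, V8}.
Backdoor paths from V3 to V4:
  P1: V3 <- V8 -> V6 -> V4
  P2: V3 <- V6 -> V4
The empty set is not sufficient: P1 (V3 <- V8 -> V6 -> V4) has no collider blocking it and no conditioned non-collider, so it is open.
Try {V6}:
  P1: blocked at chain node V6 ∈ conditioning set.
  P2: blocked at fork node V6 ∈ conditioning set.
{V6} contains no descendant of V3 and blocks every backdoor path.
No other singleton works — e.g. {V8} leaves P2 open — so {V6} is the unique smallest valid adjustment set.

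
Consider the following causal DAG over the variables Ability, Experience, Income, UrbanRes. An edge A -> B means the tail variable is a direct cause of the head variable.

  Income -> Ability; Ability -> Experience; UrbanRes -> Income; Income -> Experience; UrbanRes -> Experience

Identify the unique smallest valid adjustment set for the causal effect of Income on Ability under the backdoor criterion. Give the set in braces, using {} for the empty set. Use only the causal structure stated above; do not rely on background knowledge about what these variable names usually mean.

Variables eligible for adjustment (non-descendants of Income, excluding Income and Ability): {UrbanRes}.
Backdoor paths from Income to Ability:
  P1: Income <- UrbanRes -> Experience <- Ability
Each backdoor path contains an unconditioned collider, so every path is already blocked with the empty conditioning set:
  P1: blocked at collider Experience (neither it nor any descendant is in the conditioning set).
The empty set is therefore the unique smallest valid set.

{}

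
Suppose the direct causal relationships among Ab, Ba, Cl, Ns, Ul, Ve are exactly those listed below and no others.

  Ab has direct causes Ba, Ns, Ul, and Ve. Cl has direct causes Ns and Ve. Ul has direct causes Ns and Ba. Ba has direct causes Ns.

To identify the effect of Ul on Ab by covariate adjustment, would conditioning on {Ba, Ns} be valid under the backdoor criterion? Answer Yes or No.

Yes

Backdoor paths from Ul to Ab (paths whose first edge points into Ul):
  P1: Ul <- Ns -> Ba -> Ab
  P2: Ul <- Ns -> Cl <- Ve -> Ab
  P3: Ul <- Ns -> Ab
  P4: Ul <- Ba <- Ns -> Cl <- Ve -> Ab
  P5: Ul <- Ba <- Ns -> Ab
  P6: Ul <- Ba -> Ab
Condition 1 (no descendant of Ul in the set): holds — descendants of Ul are {Ab}; none are in {Ba, Ns}.
Condition 2 (every backdoor path blocked by {Ba, Ns}):
  P1: blocked at fork node Ns ∈ conditioning set.
  P2: blocked at fork node Ns ∈ conditioning set.
  P3: blocked at fork node Ns ∈ conditioning set.
  P4: blocked at chain node Ba ∈ conditioning set.
  P5: blocked at chain node Ba ∈ conditioning set.
  P6: blocked at fork node Ba ∈ conditioning set.
{Ba, Ns} satisfies the backdoor criterion.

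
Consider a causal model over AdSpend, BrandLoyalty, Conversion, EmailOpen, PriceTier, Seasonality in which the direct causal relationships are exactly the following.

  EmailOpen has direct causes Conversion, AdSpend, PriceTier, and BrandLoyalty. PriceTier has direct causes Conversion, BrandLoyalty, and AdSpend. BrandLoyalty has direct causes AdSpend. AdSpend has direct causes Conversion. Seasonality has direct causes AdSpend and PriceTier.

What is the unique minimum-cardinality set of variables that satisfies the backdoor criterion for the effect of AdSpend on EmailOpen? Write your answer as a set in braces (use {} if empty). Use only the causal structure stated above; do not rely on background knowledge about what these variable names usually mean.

Variables eligible for adjustment (non-descendants of AdSpend, excluding AdSpend and EmailOpen): {Conversion}.
Backdoor paths from AdSpend to EmailOpen:
  P1: AdSpend <- Conversion -> PriceTier <- BrandLoyalty -> EmailOpen
  P2: AdSpend <- Conversion -> PriceTier -> EmailOpen
  P3: AdSpend <- Conversion -> EmailOpen
The empty set is not sufficient: P2 (AdSpend <- Conversion -> PriceTier -> EmailOpen) has no collider blocking it and no conditioned non-collider, so it is open.
Try {Conversion}:
  P1: blocked at fork node Conversion ∈ conditioning set.
  P2: blocked at fork node Conversion ∈ conditioning set.
  P3: blocked at fork node Conversion ∈ conditioning set.
{Conversion} contains no descendant of AdSpend and blocks every backdoor path.
{Conversion} is the unique smallest valid adjustment set.

{Conversion}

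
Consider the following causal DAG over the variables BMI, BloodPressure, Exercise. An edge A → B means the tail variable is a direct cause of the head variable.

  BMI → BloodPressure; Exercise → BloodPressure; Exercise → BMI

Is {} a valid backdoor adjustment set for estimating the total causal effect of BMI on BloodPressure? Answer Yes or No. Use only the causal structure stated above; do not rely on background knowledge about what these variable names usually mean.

No

Backdoor paths from BMI to BloodPressure (paths whose first edge points into BMI):
  P1: BMI <- Exercise -> BloodPressure
Condition 1 (no descendant of BMI in the set): holds — descendants of BMI are {BloodPressure}; none are in {}.
Condition 2 (every backdoor path blocked by {}):
  P1: open — no interior node is in the conditioning set.
{} does not satisfy the backdoor criterion.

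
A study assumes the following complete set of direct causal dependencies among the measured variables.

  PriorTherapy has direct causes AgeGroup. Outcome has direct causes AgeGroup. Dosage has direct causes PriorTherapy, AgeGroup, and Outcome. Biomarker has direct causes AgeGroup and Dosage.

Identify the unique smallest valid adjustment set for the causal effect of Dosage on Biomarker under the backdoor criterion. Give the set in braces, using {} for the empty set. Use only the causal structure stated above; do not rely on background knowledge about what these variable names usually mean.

Variables eligible for adjustment (non-descendants of Dosage, excluding Dosage and Biomarker): {AgeGroup, Outcome, PriorTherapy}.
Backdoor paths from Dosage to Biomarker:
  P1: Dosage <- AgeGroup -> Biomarker
  P2: Dosage <- Outcome <- AgeGroup -> Biomarker
  P3: Dosage <- PriorTherapy <- AgeGroup -> Biomarker
The empty set is not sufficient: P1 (Dosage <- AgeGroup -> Biomarker) has no collider blocking it and no conditioned non-collider, so it is open.
Try {AgeGroup}:
  P1: blocked at fork node AgeGroup ∈ conditioning set.
  P2: blocked at fork node AgeGroup ∈ conditioning set.
  P3: blocked at fork node AgeGroup ∈ conditioning set.
{AgeGroup} contains no descendant of Dosage and blocks every backdoor path.
No other singleton works — e.g. {Outcome} leaves P1 open — so {AgeGroup} is the unique smallest valid adjustment set.

{AgeGroup}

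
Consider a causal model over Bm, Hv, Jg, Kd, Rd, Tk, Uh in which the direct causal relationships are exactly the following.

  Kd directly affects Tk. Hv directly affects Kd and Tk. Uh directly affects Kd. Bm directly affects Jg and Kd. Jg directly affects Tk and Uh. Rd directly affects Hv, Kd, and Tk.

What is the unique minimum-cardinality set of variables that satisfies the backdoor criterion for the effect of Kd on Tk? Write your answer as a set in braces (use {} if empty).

Variables eligible for adjustment (non-descendants of Kd, excluding Kd and Tk): {Bm, Hv, Jg, Rd, Uh}.
Backdoor paths from Kd to Tk:
  P1: Kd <- Bm -> Jg -> Tk
  P2: Kd <- Rd -> Hv -> Tk
  P3: Kd <- Rd -> Tk
  P4: Kd <- Hv <- Rd -> Tk
  P5: Kd <- Hv -> Tk
  P6: Kd <- Uh <- Jg -> Tk
The empty set is not sufficient: P1 (Kd <- Bm -> Jg -> Tk) has no collider blocking it and no conditioned non-collider, so it is open.
Try {Hv, Jg, Rd}:
  P1: blocked at chain node Jg ∈ conditioning set.
  P2: blocked at fork node Rd ∈ conditioning set.
  P3: blocked at fork node Rd ∈ conditioning set.
  P4: blocked at chain node Hv ∈ conditioning set.
  P5: blocked at fork node Hv ∈ conditioning set.
  P6: blocked at fork node Jg ∈ conditioning set.
{Hv, Jg, Rd} contains no descendant of Kd and blocks every backdoor path.
Every element of {Hv, Jg, Rd} is needed (dropping Hv leaves P5 open; dropping Jg leaves P1 open; dropping Rd leaves P3 open), so no proper subset is valid.
Among all size-3 subsets of the eligible variables, only {Hv, Jg, Rd} blocks every backdoor path, so it is the unique smallest valid adjustment set.

{Hv, Jg, Rd}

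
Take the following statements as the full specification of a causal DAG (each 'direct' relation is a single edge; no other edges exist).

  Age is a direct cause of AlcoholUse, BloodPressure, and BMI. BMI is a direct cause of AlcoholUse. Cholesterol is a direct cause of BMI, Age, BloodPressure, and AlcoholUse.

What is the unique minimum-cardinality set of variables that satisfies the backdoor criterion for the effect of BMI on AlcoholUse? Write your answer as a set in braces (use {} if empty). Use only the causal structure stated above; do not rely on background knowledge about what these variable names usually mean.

Variables eligible for adjustment (non-descendants of BMI, excluding BMI and AlcoholUse): {Age, BloodPressure, Cholesterol}.
Backdoor paths from BMI to AlcoholUse:
  P1: BMI <- Cholesterol -> Age -> AlcoholUse
  P2: BMI <- Cholesterol -> AlcoholUse
  P3: BMI <- Cholesterol -> BloodPressure <- Age -> AlcoholUse
  P4: BMI <- Age <- Cholesterol -> AlcoholUse
  P5: BMI <- Age -> AlcoholUse
  P6: BMI <- Age -> BloodPressure <- Cholesterol -> AlcoholUse
The empty set is not sufficient: P1 (BMI <- Cholesterol -> Age -> AlcoholUse) has no collider blocking it and no conditioned non-collider, so it is open.
Try {Age, Cholesterol}:
  P1: blocked at fork node Cholesterol ∈ conditioning set.
  P2: blocked at fork node Cholesterol ∈ conditioning set.
  P3: blocked at fork node Cholesterol ∈ conditioning set.
  P4: blocked at chain node Age ∈ conditioning set.
  P5: blocked at fork node Age ∈ conditioning set.
  P6: blocked at fork node Age ∈ conditioning set.
{Age, Cholesterol} contains no descendant of BMI and blocks every backdoor path.
Every element of {Age, Cholesterol} is needed (dropping Age leaves P5 open; dropping Cholesterol leaves P2 open), so no proper subset is valid.
Among all size-2 subsets of the eligible variables, only {Age, Cholesterol} blocks every backdoor path, so it is the unique smallest valid adjustment set.

{Age, Cholesterol}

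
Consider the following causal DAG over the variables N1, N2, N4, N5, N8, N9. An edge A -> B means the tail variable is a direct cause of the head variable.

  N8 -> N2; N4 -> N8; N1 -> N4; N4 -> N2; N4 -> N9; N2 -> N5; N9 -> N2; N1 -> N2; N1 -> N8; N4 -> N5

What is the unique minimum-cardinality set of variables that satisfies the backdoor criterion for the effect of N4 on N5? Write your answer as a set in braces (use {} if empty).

Variables eligible for adjustment (non-descendants of N4, excluding N4 and N5): {N1}.
Backdoor paths from N4 to N5:
  P1: N4 <- N1 -> N8 -> N2 -> N5
  P2: N4 <- N1 -> N2 -> N5
The empty set is not sufficient: P1 (N4 <- N1 -> N8 -> N2 -> N5) has no collider blocking it and no conditioned non-collider, so it is open.
Try {N1}:
  P1: blocked at fork node N1 ∈ conditioning set.
  P2: blocked at fork node N1 ∈ conditioning set.
{N1} contains no descendant of N4 and blocks every backdoor path.
{N1} is the unique smallest valid adjustment set.

{N1}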